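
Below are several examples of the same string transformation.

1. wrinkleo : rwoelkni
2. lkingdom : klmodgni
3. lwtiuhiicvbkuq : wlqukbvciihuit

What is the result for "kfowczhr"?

Each output is the input with this applied: move the first 2 characters to the end (rotate left by 2), then reverse the string.
Starting from "kfowczhr": after the first operation, "owczhrkf"; after the second, "fkrhzcwo".

fkrhzcwo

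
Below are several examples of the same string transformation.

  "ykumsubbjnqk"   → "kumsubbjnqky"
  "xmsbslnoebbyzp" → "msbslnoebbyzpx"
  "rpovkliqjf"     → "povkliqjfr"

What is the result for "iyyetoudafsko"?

Each output is the input with this applied: move the first character to the end.
On "iyyetoudafsko" that produces "yyetoudafskoi".

yyetoudafskoi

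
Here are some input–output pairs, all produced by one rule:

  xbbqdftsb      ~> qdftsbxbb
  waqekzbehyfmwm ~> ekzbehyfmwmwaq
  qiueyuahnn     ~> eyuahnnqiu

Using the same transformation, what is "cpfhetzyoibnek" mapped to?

Rule — move the first 3 characters to the end (rotate left by 3).
"cpfhetzyoibnek" → "hetzyoibnekcpf".

hetzyoibnekcpf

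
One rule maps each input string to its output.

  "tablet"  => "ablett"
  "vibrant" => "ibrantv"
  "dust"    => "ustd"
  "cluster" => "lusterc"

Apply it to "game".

ameg

In each case the input is transformed by: move the first character to the end.
So "game" becomes "ameg".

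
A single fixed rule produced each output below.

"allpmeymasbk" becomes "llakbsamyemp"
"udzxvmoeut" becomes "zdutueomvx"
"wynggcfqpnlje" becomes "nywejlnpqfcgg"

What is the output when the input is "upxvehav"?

The transformation: reverse the string, then move the last 3 characters to the front (rotate right by 3).
"upxvehav" → "vahevxpu" → "xpuvahev".

xpuvahev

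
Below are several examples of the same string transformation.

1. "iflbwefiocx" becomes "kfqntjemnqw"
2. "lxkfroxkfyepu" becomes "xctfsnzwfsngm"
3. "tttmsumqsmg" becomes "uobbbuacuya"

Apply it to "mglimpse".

amuotqux

The transformation: shift every letter 8 places forward in the alphabet (wrapping around), then move the last 2 characters to the front (rotate right by 2).
For "mglimpse", step one produces "uotquxam"; step two turns that into "amuotqux".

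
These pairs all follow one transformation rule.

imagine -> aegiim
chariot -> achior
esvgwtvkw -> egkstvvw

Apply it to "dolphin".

Rule — sort the characters into alphabetical order, then delete the last character.
Applying both steps to "dolphin": "dhilnop", then "dhilno".

dhilno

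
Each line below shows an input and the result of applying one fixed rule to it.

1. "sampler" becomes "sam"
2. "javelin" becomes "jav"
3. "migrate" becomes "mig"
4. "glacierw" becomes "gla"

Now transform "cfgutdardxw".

cfg

Looking at the pairs, the operation is to keep only the first 3 characters.
Applying that to "cfgutdardxw" gives "cfg".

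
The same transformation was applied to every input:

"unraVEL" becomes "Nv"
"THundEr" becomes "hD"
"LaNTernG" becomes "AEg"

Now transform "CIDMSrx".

Looking at the pairs, the operation is to flip the case of every letter, then keep one character in every 3, starting at position 2 (positions 2nd, 5th, 8th, ...).
For "CIDMSrx", step one produces "cidmsRX"; step two turns that into "is".
(Check on "LaNTernG": → "lAntERNg" → "AEg" ✓)

is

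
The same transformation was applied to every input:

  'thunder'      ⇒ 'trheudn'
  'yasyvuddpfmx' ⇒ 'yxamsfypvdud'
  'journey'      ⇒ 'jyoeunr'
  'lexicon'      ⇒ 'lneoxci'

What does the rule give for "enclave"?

eenvcal

Rule — take characters alternately from the front and the back (1st, last, 2nd, 2nd-last, ...).
On "enclave" that produces "eenvcal".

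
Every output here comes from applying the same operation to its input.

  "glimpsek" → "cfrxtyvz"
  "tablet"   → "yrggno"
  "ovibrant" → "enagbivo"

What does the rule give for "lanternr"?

The transformation: swap the front and back halves of the string, then shift every letter 13 places forward in the alphabet (wrapping around) — i.e. ROT13.
Applying both steps to "lanternr": "ernrlant", then "reaeynag".

reaeynag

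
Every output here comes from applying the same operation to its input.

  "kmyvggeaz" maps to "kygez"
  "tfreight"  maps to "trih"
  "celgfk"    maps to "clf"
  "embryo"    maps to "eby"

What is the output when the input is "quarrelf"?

qarl

Looking at the pairs, the operation is to keep every other character starting from the first (positions 1st, 3rd, 5th, ...).
So "quarrelf" becomes "qarl".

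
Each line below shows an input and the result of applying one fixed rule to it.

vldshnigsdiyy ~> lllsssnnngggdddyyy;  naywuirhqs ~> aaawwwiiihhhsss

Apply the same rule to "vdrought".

What's happening: keep every other character starting from the second (positions 2nd, 4th, 6th, ...), then repeat every character 3 times.
Working it through for "vdrought": intermediate "dogt", final "dddooogggttt".

dddooogggttt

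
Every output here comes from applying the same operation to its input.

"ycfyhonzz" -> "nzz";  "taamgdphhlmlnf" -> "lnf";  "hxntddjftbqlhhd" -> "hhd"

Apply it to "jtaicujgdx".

gdx

The transformation: keep only the last 3 characters.
Applying that to "jtaicujgdx" gives "gdx".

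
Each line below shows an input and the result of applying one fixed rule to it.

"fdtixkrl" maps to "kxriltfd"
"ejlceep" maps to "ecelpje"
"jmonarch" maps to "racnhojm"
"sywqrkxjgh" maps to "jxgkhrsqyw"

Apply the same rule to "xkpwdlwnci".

The pattern: move the last 3 characters to the front (rotate right by 3), then take characters alternately from the front and the back (1st, last, 2nd, 2nd-last, ...).
"xkpwdlwnci" → "ncixkpwdlw" → "nwclidxwkp".

nwclidxwkp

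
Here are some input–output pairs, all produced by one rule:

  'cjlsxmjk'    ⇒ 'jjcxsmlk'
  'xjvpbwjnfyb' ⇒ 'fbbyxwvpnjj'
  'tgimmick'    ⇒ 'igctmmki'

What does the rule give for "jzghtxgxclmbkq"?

Each output is the input with this applied: sort the characters into reverse alphabetical order, then move the last 3 characters to the front (rotate right by 3).
For "jzghtxgxclmbkq", step one produces "zxxtqmlkjhggcb"; step two turns that into "gcbzxxtqmlkjhg".
(Check on "cjlsxmjk": → "xsmlkjjc" → "jjcxsmlk" ✓)

gcbzxxtqmlkjhg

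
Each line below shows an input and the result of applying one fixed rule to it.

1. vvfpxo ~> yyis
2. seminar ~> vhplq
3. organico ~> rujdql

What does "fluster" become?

The pattern: shift every letter 3 places forward in the alphabet (wrapping around), then delete the last 2 characters.
For "fluster", step one produces "ioxvwhu"; step two turns that into "ioxvw".

ioxvw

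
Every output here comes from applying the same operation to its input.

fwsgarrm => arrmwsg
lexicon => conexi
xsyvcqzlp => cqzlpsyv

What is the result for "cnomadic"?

The pattern: delete the first character, then move the first 3 characters to the end (rotate left by 3).
Starting from "cnomadic": after the first operation, "nomadic"; after the second, "adicnom".
(Check on "fwsgarrm": → "wsgarrm" → "arrmwsg" ✓)

adicnom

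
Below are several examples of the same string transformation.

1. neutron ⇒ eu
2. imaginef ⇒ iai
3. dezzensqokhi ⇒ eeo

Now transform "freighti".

What's happening: delete the last 3 characters, then keep only the vowels.
For "freighti", step one produces "freig"; step two turns that into "ei".

ei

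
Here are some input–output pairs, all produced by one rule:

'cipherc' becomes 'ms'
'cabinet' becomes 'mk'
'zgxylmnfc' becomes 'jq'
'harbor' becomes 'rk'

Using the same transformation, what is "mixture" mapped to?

ws

The pattern: shift every letter 10 places forward in the alphabet (wrapping around), then keep only the first 2 characters.
On "mixture": the first step gives "wshdebo", and the second then gives "ws".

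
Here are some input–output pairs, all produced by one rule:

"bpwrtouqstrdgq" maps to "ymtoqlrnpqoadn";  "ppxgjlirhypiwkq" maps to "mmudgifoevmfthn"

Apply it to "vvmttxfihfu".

The rule is to shift every letter 3 places backward in the alphabet (wrapping around).
So "vvmttxfihfu" becomes "ssjqqucfecr".

ssjqqucfecr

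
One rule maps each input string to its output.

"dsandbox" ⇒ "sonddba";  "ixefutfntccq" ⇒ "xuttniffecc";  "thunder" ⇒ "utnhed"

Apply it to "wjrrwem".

wwrrje

Looking at the pairs, the operation is to delete the last character, then sort the characters into reverse alphabetical order.
On "wjrrwem": the first step gives "wjrrwe", and the second then gives "wwrrje".
(Check on "dsandbox": → "dsandbo" → "sonddba" ✓)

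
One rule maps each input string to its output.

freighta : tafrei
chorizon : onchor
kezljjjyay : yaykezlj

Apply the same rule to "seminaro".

The rule is to swap the front and back halves of the string, then delete the first 2 characters.
On "seminaro" that produces "rosemi".

rosemi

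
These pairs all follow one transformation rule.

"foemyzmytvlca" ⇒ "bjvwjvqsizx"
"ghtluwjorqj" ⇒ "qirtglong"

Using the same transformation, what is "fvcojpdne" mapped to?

What's happening: shift every letter 3 places backward in the alphabet (wrapping around), then delete the first 2 characters.
Applying both steps to "fvcojpdne": "cszlgmakb", then "zlgmakb".

zlgmakb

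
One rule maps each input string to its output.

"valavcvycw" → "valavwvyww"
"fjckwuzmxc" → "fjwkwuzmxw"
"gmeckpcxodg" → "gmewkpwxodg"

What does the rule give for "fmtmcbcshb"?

Looking at the pairs, the operation is to replace every "c" with "w".
So "fmtmcbcshb" becomes "fmtmwbwshb".

fmtmwbwshb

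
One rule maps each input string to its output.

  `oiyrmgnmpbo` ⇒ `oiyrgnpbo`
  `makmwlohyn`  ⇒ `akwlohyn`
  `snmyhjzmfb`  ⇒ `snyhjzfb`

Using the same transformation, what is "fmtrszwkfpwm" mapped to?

Looking at the pairs, the operation is to remove every "m".
Doing the same to "fmtrszwkfpwm": "ftrszwkfpw".

ftrszwkfpw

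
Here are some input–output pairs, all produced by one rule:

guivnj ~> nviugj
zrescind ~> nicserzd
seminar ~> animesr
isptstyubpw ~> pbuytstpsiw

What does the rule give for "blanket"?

In each case the input is transformed by: reverse the string, then move the first character to the end.
Working it through for "blanket": intermediate "teknalb", final "eknalbt".

eknalbt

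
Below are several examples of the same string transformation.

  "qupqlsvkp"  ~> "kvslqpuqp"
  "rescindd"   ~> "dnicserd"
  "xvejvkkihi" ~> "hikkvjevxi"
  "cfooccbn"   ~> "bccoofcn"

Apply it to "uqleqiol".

The transformation: move the last character to the front, then reverse the string.
Working it through for "uqleqiol": intermediate "luqleqio", final "oiqelqul".

oiqelqul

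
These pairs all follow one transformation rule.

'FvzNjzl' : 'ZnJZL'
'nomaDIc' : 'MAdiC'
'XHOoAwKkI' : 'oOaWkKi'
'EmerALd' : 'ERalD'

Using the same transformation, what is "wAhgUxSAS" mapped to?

HGuXsas

What's happening: flip the case of every letter, then delete the first 2 characters.
Applying both steps to "wAhgUxSAS": "WaHGuXsas", then "HGuXsas".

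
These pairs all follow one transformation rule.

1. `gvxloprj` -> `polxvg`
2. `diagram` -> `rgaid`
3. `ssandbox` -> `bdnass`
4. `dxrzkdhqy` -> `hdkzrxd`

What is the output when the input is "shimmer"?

mmihs

The pattern: reverse the string, then delete the first 2 characters.
For "shimmer", step one produces "remmihs"; step two turns that into "mmihs".
(Check on "diagram": → "margaid" → "rgaid" ✓)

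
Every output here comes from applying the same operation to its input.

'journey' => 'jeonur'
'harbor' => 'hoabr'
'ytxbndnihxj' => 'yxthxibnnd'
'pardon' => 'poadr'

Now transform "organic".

Looking at the pairs, the operation is to delete the last character, then take characters alternately from the front and the back (1st, last, 2nd, 2nd-last, ...).
For "organic", step one produces "organi"; step two turns that into "oirnga".
(Check on "journey": → "journe" → "jeonur" ✓)

oirnga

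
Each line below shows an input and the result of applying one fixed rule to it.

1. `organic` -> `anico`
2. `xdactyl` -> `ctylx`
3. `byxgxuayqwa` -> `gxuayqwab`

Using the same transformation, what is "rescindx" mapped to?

The pattern: move the first 3 characters to the end (rotate left by 3), then delete the last 2 characters.
"rescindx" → "cindxres" → "cindxr".
(Check on "xdactyl": → "ctylxda" → "ctylx" ✓)

cindxr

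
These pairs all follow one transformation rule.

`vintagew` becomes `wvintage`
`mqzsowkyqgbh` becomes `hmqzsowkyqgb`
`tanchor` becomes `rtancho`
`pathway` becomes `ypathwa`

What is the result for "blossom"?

mblosso

In each case the input is transformed by: move the last character to the front.
For "blossom" the result is "mblosso".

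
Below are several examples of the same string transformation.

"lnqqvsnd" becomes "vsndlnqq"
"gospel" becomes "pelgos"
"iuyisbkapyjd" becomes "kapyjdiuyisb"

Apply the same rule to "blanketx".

Rule — swap the front and back halves of the string.
On "blanketx" that produces "ketxblan".

ketxblan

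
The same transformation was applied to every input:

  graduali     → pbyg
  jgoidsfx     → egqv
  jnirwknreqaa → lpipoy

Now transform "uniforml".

Each output is the input with this applied: shift every letter 2 places backward in the alphabet (wrapping around), then keep every other character starting from the second (positions 2nd, 4th, 6th, ...).
Working it through for "uniforml": intermediate "slgdmpkj", final "ldpj".

ldpj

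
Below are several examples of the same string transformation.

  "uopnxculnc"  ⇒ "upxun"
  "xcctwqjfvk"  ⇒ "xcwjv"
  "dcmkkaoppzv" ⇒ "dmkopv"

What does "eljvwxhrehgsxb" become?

What's happening: keep every other character starting from the first (positions 1st, 3rd, 5th, ...).
Applying that to "eljvwxhrehgsxb" gives "ejwhegx".

ejwhegx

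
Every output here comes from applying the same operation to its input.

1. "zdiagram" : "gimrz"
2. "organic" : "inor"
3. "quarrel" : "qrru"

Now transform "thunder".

The rule is to sort the characters into alphabetical order, then delete the first 3 characters.
Working it through for "thunder": intermediate "dehnrtu", final "nrtu".

nrtu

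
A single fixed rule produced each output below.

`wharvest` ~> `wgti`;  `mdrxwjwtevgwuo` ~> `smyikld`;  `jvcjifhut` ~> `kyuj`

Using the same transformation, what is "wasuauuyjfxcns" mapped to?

pjjnurh

Rule — shift every letter 11 places backward in the alphabet (wrapping around), then keep every other character starting from the second (positions 2nd, 4th, 6th, ...).
For "wasuauuyjfxcns", step one produces "lphjpjjnyumrch"; step two turns that into "pjjnurh".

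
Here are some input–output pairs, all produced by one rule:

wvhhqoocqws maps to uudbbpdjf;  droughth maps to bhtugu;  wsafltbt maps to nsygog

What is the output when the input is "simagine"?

Looking at the pairs, the operation is to shift every letter 13 places forward in the alphabet (wrapping around) — i.e. ROT13, then delete the first 2 characters.
For "simagine", step one produces "fvzntvar"; step two turns that into "zntvar".

zntvar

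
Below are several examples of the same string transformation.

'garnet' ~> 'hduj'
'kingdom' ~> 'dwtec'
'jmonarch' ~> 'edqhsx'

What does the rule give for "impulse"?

fkbiu

In each case the input is transformed by: delete the first 2 characters, then shift every letter 10 places backward in the alphabet (wrapping around).
"impulse" → "pulse" → "fkbiu".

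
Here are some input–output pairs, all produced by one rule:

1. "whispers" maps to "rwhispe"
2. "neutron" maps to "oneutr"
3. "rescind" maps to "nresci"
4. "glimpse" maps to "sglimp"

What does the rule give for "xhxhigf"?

gxhxhi

The transformation: delete the last character, then move the last character to the front.
"xhxhigf" → "xhxhig" → "gxhxhi".
(Check on "rescind": → "rescin" → "nresci" ✓)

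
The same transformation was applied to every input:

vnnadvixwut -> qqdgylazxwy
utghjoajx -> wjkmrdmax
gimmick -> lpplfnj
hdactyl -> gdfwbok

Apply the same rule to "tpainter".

The transformation: shift every letter 3 places forward in the alphabet (wrapping around), then move the first character to the end.
For "tpainter", step one produces "wsdlqwhu"; step two turns that into "sdlqwhuw".

sdlqwhuw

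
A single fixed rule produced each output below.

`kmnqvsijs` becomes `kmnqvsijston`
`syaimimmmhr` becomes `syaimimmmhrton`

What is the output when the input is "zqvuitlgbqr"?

zqvuitlgbqrton

The transformation: append "ton".
Doing the same to "zqvuitlgbqr": "zqvuitlgbqrton".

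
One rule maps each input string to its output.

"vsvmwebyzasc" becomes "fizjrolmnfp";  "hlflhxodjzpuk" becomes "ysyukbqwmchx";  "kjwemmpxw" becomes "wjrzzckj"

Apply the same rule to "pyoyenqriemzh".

The transformation: shift every letter 13 places forward in the alphabet (wrapping around) — i.e. ROT13, then delete the first character.
Applying both steps to "pyoyenqriemzh": "clblradevrzmu", then "lblradevrzmu".

lblradevrzmu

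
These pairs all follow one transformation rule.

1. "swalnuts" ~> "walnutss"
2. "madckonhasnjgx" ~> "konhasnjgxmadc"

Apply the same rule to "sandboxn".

andboxns

The transformation: swap the front and back halves of the string, then move the last 3 characters to the front (rotate right by 3).
Starting from "sandboxn": after the first operation, "boxnsand"; after the second, "andboxns".
(Check on "swalnuts": → "nutsswal" → "walnutss" ✓)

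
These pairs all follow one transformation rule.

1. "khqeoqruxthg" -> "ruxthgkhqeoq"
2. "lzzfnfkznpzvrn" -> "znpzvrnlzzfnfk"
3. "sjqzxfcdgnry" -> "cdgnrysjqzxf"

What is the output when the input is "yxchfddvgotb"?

Looking at the pairs, the operation is to swap the front and back halves of the string.
"yxchfddvgotb" → "dvgotbyxchfd".

dvgotbyxchfd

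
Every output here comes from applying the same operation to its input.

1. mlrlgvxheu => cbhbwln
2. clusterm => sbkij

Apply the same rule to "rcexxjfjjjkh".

hsunnzvzz

The rule is to shift every letter 10 places backward in the alphabet (wrapping around), then delete the last 3 characters.
So "rcexxjfjjjkh" becomes "hsunnzvzz".
(Check on "mlrlgvxheu": → "cbhbwlnxuk" → "cbhbwln" ✓)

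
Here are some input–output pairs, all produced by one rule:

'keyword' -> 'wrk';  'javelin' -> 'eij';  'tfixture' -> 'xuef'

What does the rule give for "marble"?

In each case the input is transformed by: move the first 2 characters to the end (rotate left by 2), then keep every other character starting from the second (positions 2nd, 4th, 6th, ...).
Applying both steps to "marble": "rblema", then "bea".

bea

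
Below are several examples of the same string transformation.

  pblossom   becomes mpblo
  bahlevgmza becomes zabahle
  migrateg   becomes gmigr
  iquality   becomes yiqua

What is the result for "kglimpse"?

ekgli

Rule — swap the front and back halves of the string, then delete the first 3 characters.
Working it through for "kglimpse": intermediate "mpsekgli", final "ekgli".
(Check on "migrateg": → "ategmigr" → "gmigr" ✓)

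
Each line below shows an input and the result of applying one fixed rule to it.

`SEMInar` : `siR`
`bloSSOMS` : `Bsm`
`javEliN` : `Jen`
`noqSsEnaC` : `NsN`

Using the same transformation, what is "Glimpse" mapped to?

Looking at the pairs, the operation is to keep one character in every 3, starting at position 1 (positions 1st, 4th, 7th, ...), then flip the case of every letter.
On "Glimpse": the first step gives "Gme", and the second then gives "gME".
(Check on "bloSSOMS": → "bSM" → "Bsm" ✓)

gME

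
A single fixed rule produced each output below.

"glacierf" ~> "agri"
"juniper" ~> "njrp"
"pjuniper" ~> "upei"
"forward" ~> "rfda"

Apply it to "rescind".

srdi

What's happening: keep every other character starting from the first (positions 1st, 3rd, 5th, ...), then swap each adjacent pair of characters (1↔2, 3↔4, ...).
"rescind" → "rsid" → "srdi".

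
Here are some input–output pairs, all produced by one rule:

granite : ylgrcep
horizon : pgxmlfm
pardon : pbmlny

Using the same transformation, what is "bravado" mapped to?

The transformation: move the first 2 characters to the end (rotate left by 2), then shift every letter 2 places backward in the alphabet (wrapping around).
For "bravado", step one produces "avadobr"; step two turns that into "ytybmzp".

ytybmzp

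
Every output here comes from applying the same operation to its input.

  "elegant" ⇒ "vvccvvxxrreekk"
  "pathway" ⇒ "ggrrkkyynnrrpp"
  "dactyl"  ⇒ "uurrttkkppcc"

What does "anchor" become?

Rule — shift every letter 9 places backward in the alphabet (wrapping around), then double every character.
Starting from "anchor": after the first operation, "retyfi"; after the second, "rreettyyffii".

rreettyyffii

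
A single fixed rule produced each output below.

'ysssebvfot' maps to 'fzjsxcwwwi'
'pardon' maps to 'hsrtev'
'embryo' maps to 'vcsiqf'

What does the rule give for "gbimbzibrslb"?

mfvwpfkfmqfd

The transformation: swap the front and back halves of the string, then shift every letter 4 places forward in the alphabet (wrapping around).
On "gbimbzibrslb": the first step gives "ibrslbgbimbz", and the second then gives "mfvwpfkfmqfd".
(Check on "ysssebvfot": → "bvfotyssse" → "fzjsxcwwwi" ✓)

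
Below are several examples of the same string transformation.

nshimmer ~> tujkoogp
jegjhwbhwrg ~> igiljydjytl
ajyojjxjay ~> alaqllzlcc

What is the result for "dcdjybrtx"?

The pattern: swap the first and last characters, then shift every letter 2 places forward in the alphabet (wrapping around).
Working it through for "dcdjybrtx": intermediate "xcdjybrtd", final "zefladtvf".
(Check on "ajyojjxjay": → "yjyojjxjaa" → "alaqllzlcc" ✓)

zefladtvf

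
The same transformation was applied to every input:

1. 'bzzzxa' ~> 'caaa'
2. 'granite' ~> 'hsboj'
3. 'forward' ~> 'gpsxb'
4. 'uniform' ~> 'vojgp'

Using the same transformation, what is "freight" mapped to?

Each output is the input with this applied: delete the last 2 characters, then shift every letter 1 place forward in the alphabet (wrapping around).
Starting from "freight": after the first operation, "freig"; after the second, "gsfjh".
(Check on "granite": → "grani" → "hsboj" ✓)

gsfjh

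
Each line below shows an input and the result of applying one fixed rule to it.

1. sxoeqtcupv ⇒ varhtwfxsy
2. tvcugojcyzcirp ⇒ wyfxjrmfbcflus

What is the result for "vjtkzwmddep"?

The rule is to shift every letter 3 places forward in the alphabet (wrapping around).
Doing the same to "vjtkzwmddep": "ymwnczpgghs".

ymwnczpgghs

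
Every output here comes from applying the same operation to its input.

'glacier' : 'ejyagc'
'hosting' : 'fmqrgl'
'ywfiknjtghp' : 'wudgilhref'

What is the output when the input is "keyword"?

The rule is to shift every letter 2 places backward in the alphabet (wrapping around), then delete the last character.
For "keyword", step one produces "icwumpb"; step two turns that into "icwump".

icwump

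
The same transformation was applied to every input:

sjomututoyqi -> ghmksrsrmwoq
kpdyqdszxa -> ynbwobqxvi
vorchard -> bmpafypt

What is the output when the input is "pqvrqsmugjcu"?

Looking at the pairs, the operation is to swap the first and last characters, then shift every letter 2 places backward in the alphabet (wrapping around).
Applying both steps to "pqvrqsmugjcu": "uqvrqsmugjcp", then "sotpoqksehan".

sotpoqksehan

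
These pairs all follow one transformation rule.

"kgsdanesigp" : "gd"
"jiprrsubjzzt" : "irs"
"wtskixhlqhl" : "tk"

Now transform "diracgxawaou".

iag

Rule — keep every other character starting from the second (positions 2nd, 4th, 6th, ...), then delete the last 3 characters.
Applying both steps to "diracgxawaou": "iagaau", then "iag".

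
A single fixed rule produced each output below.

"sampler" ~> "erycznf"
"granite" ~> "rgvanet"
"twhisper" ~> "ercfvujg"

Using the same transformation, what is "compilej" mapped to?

Each output is the input with this applied: shift every letter 13 places forward in the alphabet (wrapping around) — i.e. ROT13, then reverse the string.
Working it through for "compilej": intermediate "pbzcvyrw", final "wryvczbp".

wryvczbp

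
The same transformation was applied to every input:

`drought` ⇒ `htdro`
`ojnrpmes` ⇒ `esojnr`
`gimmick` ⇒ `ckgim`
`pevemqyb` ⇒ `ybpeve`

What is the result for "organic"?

icorg

The pattern: move the last 2 characters to the front (rotate right by 2), then delete the last 2 characters.
Doing the same to "organic": "icorg".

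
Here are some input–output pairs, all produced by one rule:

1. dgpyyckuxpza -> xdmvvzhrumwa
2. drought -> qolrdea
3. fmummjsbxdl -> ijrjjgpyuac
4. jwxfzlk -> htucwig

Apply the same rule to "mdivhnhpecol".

What's happening: shift every letter 3 places backward in the alphabet (wrapping around), then swap the first and last characters.
Doing the same to "mdivhnhpecol": "iafsekembzlj".

iafsekembzlj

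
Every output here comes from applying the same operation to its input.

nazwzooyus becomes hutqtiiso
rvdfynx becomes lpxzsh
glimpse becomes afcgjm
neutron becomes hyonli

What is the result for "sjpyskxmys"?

What's happening: delete the last character, then shift every letter 6 places backward in the alphabet (wrapping around).
Working it through for "sjpyskxmys": intermediate "sjpyskxmy", final "mdjsmergs".

mdjsmergs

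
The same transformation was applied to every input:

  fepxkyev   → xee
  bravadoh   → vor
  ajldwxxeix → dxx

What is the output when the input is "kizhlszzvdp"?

Each output is the input with this applied: move the first 2 characters to the end (rotate left by 2), then keep one character in every 3, starting at position 2 (positions 2nd, 5th, 8th, ...).
For "kizhlszzvdp" the result is "hzdi".

hzdi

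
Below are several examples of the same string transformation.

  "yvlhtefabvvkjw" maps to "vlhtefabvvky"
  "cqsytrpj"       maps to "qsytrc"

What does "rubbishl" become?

The transformation: delete the last 2 characters, then move the first character to the end.
Starting from "rubbishl": after the first operation, "rubbis"; after the second, "ubbisr".
(Check on "yvlhtefabvvkjw": → "yvlhtefabvvk" → "vlhtefabvvky" ✓)

ubbisr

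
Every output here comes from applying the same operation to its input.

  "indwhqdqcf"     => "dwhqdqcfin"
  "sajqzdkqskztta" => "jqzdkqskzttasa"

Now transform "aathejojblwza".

The pattern: move the first 2 characters to the end (rotate left by 2).
"aathejojblwza" → "thejojblwzaaa".

thejojblwzaaa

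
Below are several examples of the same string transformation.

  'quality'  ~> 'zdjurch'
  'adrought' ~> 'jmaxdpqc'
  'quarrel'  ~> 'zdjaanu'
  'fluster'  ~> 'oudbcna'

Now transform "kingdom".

trwpmxv

The transformation: shift every letter 9 places forward in the alphabet (wrapping around).
On "kingdom" that produces "trwpmxv".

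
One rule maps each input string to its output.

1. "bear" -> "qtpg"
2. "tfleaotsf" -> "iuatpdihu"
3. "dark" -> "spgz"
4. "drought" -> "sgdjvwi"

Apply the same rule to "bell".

The pattern: shift every letter 11 places backward in the alphabet (wrapping around).
"bell" → "qtaa".

qtaa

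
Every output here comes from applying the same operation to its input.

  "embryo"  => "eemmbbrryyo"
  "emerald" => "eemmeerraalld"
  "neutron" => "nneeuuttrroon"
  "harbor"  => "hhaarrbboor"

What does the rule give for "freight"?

Each output is the input with this applied: double every character, then delete the last character.
Starting from "freight": after the first operation, "ffrreeiigghhtt"; after the second, "ffrreeiigghht".

ffrreeiigghht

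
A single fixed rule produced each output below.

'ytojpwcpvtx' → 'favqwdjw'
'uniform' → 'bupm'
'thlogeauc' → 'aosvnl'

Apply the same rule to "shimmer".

What's happening: delete the last 3 characters, then shift every letter 7 places forward in the alphabet (wrapping around).
"shimmer" → "shim" → "zopt".

zopt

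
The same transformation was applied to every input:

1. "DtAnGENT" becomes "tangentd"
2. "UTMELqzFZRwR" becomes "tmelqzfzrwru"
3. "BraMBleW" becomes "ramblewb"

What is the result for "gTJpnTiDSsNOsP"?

tjpntidssnospg

What's happening: move the first character to the end, then convert every letter to lowercase.
Starting from "gTJpnTiDSsNOsP": after the first operation, "TJpnTiDSsNOsPg"; after the second, "tjpntidssnospg".
(Check on "UTMELqzFZRwR": → "TMELqzFZRwRU" → "tmelqzfzrwru" ✓)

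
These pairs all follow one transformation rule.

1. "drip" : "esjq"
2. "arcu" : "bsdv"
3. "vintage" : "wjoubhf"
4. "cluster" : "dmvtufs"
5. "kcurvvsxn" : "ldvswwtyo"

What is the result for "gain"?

hbjo

The pattern: shift every letter 1 place forward in the alphabet (wrapping around).
On "gain" that produces "hbjo".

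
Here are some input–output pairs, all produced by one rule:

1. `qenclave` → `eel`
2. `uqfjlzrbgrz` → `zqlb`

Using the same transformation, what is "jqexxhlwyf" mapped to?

The transformation: keep one character in every 3, starting at position 2 (positions 2nd, 5th, 8th, ...), then move the last character to the front.
"jqexxhlwyf" → "qxw" → "wqx".
(Check on "uqfjlzrbgrz": → "qlbz" → "zqlb" ✓)

wqx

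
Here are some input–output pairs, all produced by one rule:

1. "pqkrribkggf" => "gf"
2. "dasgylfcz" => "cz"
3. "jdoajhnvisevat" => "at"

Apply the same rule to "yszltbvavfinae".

The transformation: keep only the last 2 characters.
So "yszltbvavfinae" becomes "ae".

ae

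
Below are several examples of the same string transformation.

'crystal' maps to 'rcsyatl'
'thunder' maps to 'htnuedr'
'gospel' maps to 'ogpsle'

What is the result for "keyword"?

ekwyrod

Each output is the input with this applied: swap each adjacent pair of characters (1↔2, 3↔4, ...).
For "keyword" the result is "ekwyrod".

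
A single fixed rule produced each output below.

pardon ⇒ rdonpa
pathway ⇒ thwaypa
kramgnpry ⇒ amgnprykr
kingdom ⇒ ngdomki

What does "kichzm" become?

Each output is the input with this applied: move the first 2 characters to the end (rotate left by 2).
So "kichzm" becomes "chzmki".

chzmki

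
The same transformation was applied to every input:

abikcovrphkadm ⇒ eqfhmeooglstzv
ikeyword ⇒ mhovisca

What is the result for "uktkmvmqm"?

Each output is the input with this applied: take characters alternately from the front and the back (1st, last, 2nd, 2nd-last, ...), then shift every letter 4 places forward in the alphabet (wrapping around).
Starting from "uktkmvmqm": after the first operation, "umkqtmkvm"; after the second, "yqouxqozq".

yqouxqozq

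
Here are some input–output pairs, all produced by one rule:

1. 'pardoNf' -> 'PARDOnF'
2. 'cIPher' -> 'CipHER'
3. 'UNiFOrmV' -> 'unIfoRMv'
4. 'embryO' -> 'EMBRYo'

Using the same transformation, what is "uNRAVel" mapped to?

UnravEL

Looking at the pairs, the operation is to flip the case of every letter.
For "uNRAVel" the result is "UnravEL".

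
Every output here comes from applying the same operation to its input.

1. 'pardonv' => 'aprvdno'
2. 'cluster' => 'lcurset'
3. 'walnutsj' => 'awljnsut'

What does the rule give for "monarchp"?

What's happening: move the first character to the end, then take characters alternately from the front and the back (1st, last, 2nd, 2nd-last, ...).
For "monarchp" the result is "omnpahrc".

omnpahrc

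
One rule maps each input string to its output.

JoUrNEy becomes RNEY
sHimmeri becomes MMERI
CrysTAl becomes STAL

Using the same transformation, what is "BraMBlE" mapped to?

MBLE

Looking at the pairs, the operation is to delete the first 3 characters, then convert every letter to uppercase.
On "BraMBlE": the first step gives "MBlE", and the second then gives "MBLE".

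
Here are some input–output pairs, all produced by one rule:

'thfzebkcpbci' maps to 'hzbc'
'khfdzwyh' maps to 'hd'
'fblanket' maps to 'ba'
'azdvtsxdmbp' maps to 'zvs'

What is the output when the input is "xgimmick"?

What's happening: keep every other character starting from the second (positions 2nd, 4th, 6th, ...), then delete the last 2 characters.
Applying both steps to "xgimmick": "gmik", then "gm".

gm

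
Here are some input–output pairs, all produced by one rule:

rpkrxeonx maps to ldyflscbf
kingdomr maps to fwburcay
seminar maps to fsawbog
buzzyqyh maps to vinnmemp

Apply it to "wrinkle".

sfwbyzk

Rule — swap the first and last characters, then shift every letter 12 places backward in the alphabet (wrapping around).
Doing the same to "wrinkle": "sfwbyzk".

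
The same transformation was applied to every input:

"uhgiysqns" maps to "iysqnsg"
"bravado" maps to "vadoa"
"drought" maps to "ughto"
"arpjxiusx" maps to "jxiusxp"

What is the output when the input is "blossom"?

The pattern: delete the first 2 characters, then move the first character to the end.
Starting from "blossom": after the first operation, "ossom"; after the second, "ssomo".

ssomo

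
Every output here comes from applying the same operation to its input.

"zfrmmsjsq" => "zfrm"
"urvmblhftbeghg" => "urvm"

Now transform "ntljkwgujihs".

ntlj

The transformation: keep only the first 4 characters.
On "ntljkwgujihs" that produces "ntlj".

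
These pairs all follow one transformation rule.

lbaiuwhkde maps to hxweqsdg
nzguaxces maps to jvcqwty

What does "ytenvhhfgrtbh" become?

upajrddbcnp

Rule — shift every letter 4 places backward in the alphabet (wrapping around), then delete the last 2 characters.
"ytenvhhfgrtbh" → "upajrddbcnpxd" → "upajrddbcnp".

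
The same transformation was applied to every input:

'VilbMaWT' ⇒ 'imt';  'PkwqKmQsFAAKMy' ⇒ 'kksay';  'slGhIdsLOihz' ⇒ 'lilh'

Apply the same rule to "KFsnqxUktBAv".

What's happening: keep one character in every 3, starting at position 2 (positions 2nd, 5th, 8th, ...), then convert every letter to lowercase.
Working it through for "KFsnqxUktBAv": intermediate "FqkA", final "fqka".
(Check on "PkwqKmQsFAAKMy": → "kKsAy" → "kksay" ✓)

fqka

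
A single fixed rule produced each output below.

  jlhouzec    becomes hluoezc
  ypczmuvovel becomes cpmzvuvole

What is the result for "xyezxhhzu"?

Rule — delete the first character, then swap each adjacent pair of characters (1↔2, 3↔4, ...).
"xyezxhhzu" → "yezxhhzu" → "eyxzhhuz".

eyxzhhuz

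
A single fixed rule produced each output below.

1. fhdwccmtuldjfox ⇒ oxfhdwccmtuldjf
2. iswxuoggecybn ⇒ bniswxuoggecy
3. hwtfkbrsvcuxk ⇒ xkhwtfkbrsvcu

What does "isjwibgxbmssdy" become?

dyisjwibgxbmss

The pattern: move the last 2 characters to the front (rotate right by 2).
For "isjwibgxbmssdy" the result is "dyisjwibgxbmss".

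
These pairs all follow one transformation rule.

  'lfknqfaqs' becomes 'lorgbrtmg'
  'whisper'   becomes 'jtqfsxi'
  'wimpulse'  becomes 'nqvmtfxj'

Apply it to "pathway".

uixbzqb

Rule — shift every letter 1 place forward in the alphabet (wrapping around), then move the first 2 characters to the end (rotate left by 2).
For "pathway", step one produces "qbuixbz"; step two turns that into "uixbzqb".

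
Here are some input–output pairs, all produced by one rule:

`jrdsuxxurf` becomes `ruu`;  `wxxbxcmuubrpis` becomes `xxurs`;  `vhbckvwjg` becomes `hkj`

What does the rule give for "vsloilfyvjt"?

siyt

The pattern: keep one character in every 3, starting at position 2 (positions 2nd, 5th, 8th, ...).
On "vsloilfyvjt" that produces "siyt".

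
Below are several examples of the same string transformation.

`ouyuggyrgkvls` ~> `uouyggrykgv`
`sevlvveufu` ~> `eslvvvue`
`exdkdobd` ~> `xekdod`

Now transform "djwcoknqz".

Looking at the pairs, the operation is to delete the last 2 characters, then swap each adjacent pair of characters (1↔2, 3↔4, ...).
Applying that to "djwcoknqz" gives "jdcwkon".

jdcwkon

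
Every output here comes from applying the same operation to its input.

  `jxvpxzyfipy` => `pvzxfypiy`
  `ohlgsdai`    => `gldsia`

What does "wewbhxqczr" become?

Rule — swap each adjacent pair of characters (1↔2, 3↔4, ...), then delete the first 2 characters.
"wewbhxqczr" → "ewbwxhcqrz" → "bwxhcqrz".

bwxhcqrz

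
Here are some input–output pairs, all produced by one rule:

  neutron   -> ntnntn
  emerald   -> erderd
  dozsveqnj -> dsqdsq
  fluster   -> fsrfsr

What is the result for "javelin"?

jenjen

Rule — keep one character in every 3, starting at position 1 (positions 1st, 4th, 7th, ...), then write the whole string twice.
"javelin" → "jen" → "jenjen".
(Check on "fluster": → "fsr" → "fsrfsr" ✓)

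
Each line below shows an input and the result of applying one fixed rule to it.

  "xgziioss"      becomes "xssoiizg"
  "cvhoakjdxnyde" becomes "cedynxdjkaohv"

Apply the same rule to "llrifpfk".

lkfpfirl

The transformation: move the first character to the end, then reverse the string.
On "llrifpfk": the first step gives "lrifpfkl", and the second then gives "lkfpfirl".
(Check on "xgziioss": → "gziiossx" → "xssoiizg" ✓)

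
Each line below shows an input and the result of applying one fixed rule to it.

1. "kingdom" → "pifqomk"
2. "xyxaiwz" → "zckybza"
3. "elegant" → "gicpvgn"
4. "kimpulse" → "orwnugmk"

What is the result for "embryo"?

dtaqgo

Rule — shift every letter 2 places forward in the alphabet (wrapping around), then move the first 2 characters to the end (rotate left by 2).
Starting from "embryo": after the first operation, "godtaq"; after the second, "dtaqgo".
(Check on "xyxaiwz": → "zazckyb" → "zckybza" ✓)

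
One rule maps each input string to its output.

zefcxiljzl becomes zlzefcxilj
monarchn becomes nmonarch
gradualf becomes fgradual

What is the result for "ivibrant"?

The pattern: move the first 3 characters to the end (rotate left by 3), then swap the front and back halves of the string.
Starting from "ivibrant": after the first operation, "brantivi"; after the second, "tivibran".

tivibran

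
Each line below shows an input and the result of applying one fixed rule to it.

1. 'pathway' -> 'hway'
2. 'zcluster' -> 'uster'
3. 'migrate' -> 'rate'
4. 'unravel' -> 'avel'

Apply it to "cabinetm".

The rule is to delete the first 3 characters.
For "cabinetm" the result is "inetm".

inetm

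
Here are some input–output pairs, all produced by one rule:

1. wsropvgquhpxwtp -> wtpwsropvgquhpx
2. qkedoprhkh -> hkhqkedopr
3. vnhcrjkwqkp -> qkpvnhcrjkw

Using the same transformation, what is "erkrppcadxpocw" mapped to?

What's happening: move the last 3 characters to the front (rotate right by 3).
For "erkrppcadxpocw" the result is "ocwerkrppcadxp".

ocwerkrppcadxp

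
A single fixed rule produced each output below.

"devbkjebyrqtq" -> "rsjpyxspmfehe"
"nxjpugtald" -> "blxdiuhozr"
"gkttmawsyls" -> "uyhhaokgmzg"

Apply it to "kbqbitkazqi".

ypepwhyonew

Rule — shift every letter 12 places backward in the alphabet (wrapping around).
"kbqbitkazqi" → "ypepwhyonew".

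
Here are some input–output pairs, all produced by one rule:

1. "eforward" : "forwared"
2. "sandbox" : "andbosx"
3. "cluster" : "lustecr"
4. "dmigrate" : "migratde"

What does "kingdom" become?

ingdokm

Rule — swap the first and last characters, then move the first character to the end.
Starting from "kingdom": after the first operation, "mingdok"; after the second, "ingdokm".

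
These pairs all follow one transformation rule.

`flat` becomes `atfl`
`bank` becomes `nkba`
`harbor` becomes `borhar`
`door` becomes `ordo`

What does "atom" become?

omat

The pattern: swap the front and back halves of the string.
So "atom" becomes "omat".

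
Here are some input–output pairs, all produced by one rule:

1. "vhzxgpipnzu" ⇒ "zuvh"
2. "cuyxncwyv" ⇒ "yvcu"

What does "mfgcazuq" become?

Looking at the pairs, the operation is to move the first 2 characters to the end (rotate left by 2), then keep only the last 4 characters.
Applying that to "mfgcazuq" gives "uqmf".

uqmf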